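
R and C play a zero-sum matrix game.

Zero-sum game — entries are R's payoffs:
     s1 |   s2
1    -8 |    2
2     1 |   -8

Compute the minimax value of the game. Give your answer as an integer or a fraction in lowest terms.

-62/19

Row minima are -8 and -8, so R's maximin is -8; column maxima are 1 and 2, so C's minimax is 1. These differ, so the equilibrium is in mixed strategies.
Let R play 1 with probability p. C is indifferent when −8p + (1−p) = 2p − 8(1−p), giving p = 9/19.
Let C play s1 with probability q. R is indifferent when −8q + 2(1−q) = q − 8(1−q), giving q = 10/19.
The value is -8·(10/19) + (2)·(9/19) = -62/19.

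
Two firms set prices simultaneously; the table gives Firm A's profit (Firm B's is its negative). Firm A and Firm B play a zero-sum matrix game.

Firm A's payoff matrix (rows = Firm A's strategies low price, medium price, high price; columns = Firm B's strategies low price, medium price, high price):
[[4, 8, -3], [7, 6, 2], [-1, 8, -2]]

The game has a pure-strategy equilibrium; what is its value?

Row minima: -3, 2, -2 → Firm A's maximin is 2.
Column maxima: 7, 8, 2 → Firm B's minimax is 2.
They coincide at (medium price, high price), so the value is 2.

2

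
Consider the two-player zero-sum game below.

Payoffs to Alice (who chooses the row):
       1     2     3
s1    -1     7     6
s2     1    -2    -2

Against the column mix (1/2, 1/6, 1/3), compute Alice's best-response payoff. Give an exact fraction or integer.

s1: (-1)·(1/2) + (7)·(1/6) + (6)·(1/3) = 8/3.
s2: (1)·(1/2) + (-2)·(1/6) + (-2)·(1/3) = -1/2.
The best pure response is s1 with expected payoff 8/3.

8/3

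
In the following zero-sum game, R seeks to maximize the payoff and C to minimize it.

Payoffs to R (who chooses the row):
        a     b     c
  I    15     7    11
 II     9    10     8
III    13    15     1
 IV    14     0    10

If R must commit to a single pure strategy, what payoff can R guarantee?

8

The worst-case payoff for each row is I: 7, II: 8, III: 1, IV: 0.
The best of these is 8.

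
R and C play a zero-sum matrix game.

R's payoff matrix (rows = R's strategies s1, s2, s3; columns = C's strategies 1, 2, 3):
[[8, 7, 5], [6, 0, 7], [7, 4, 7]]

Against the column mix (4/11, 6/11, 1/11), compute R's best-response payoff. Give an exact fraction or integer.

79/11

s1: (8)·(4/11) + (7)·(6/11) + (5)·(1/11) = 79/11.
s2: (6)·(4/11) + (0)·(6/11) + (7)·(1/11) = 31/11.
s3: (7)·(4/11) + (4)·(6/11) + (7)·(1/11) = 59/11.
The best pure response is s1 with expected payoff 79/11.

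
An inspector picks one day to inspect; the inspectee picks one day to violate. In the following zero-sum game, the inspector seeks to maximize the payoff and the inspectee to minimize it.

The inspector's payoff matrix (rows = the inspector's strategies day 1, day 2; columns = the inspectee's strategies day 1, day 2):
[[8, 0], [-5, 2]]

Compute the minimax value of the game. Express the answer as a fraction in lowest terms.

16/15

Row minima are 0 and -5, so the inspector's maximin is 0; column maxima are 8 and 2, so the inspectee's minimax is 2. These differ, so the equilibrium is in mixed strategies.
Let the inspector play day 1 with probability p. The inspectee is indifferent when 8p − 5(1−p) = 2(1−p), giving p = 7/15.
Let the inspectee play day 1 with probability q. The inspector is indifferent when 8q = −5q + 2(1−q), giving q = 2/15.
The value is 8·(2/15) + (0)·(13/15) = 16/15.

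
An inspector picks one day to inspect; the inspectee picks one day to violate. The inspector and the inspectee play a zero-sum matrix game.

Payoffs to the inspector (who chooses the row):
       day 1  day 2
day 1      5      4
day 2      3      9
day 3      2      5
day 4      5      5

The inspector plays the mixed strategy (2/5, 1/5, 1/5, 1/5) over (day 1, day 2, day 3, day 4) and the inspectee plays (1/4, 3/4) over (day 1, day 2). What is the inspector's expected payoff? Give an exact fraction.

Against (1/4, 3/4), each row's expected payoff is day 1: 17/4; day 2: 15/2; day 3: 17/4; day 4: 5.
Taking the (2/5, 1/5, 1/5, 1/5)-weighted average: (2/5)·(17/4) + (1/5)·(15/2) + (1/5)·(17/4) + (1/5)·(5) = 101/20.

101/20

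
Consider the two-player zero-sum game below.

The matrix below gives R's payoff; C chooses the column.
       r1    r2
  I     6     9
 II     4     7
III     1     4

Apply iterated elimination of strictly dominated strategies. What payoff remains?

6

Row III is strictly dominated by row I (6>1, 9>4); eliminate III.
Column r2 is strictly dominated by r1 for C (6<9, 4<7); eliminate r2.
Row II is strictly dominated by row I (6>4); eliminate II.
Only (I, r1) remains, with payoff 6.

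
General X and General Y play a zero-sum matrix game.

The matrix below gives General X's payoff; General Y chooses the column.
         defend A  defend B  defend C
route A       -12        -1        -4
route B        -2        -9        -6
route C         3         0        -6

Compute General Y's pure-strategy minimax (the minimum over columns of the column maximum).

The worst case (largest entry) in each column is defend A: 3, defend B: 0, defend C: -4.
The best (smallest) of these is -4.

-4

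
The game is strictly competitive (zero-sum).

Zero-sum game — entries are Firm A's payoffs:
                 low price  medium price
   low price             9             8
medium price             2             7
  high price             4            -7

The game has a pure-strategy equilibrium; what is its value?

Row minima: 8, 2, -7 → Firm A's maximin is 8.
Column maxima: 9, 8 → Firm B's minimax is 8.
They coincide at (low price, medium price), so the value is 8.

8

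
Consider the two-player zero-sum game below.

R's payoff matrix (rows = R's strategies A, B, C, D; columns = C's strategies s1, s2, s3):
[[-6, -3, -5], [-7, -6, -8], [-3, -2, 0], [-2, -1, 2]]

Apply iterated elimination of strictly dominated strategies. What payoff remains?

Row A is strictly dominated by row C (-3>-6, -2>-3, 0>-5); eliminate A.
Row B is strictly dominated by row C (-3>-7, -2>-6, 0>-8); eliminate B.
Column s3 is strictly dominated by s1 for C (-3<0, -2<2); eliminate s3.
Row C is strictly dominated by row D (-2>-3, -1>-2); eliminate C.
Column s2 is strictly dominated by s1 for C (-2<-1); eliminate s2.
Only (D, s1) remains, with payoff -2.

-2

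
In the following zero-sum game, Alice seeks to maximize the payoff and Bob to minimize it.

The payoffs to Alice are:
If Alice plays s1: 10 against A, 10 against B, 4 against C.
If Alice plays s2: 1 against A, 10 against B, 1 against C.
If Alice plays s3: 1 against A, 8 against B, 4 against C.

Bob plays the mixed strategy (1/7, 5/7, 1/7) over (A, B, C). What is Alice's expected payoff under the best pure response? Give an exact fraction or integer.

s1: (10)·(1/7) + (10)·(5/7) + (4)·(1/7) = 64/7.
s2: (1)·(1/7) + (10)·(5/7) + (1)·(1/7) = 52/7.
s3: (1)·(1/7) + (8)·(5/7) + (4)·(1/7) = 45/7.
The best pure response is s1 with expected payoff 64/7.

64/7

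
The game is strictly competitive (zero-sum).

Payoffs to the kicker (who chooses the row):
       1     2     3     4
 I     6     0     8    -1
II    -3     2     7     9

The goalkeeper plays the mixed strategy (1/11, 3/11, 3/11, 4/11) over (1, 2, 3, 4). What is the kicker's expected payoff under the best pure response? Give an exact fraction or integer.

I: (6)·(1/11) + (0)·(3/11) + (8)·(3/11) + (-1)·(4/11) = 26/11.
II: (-3)·(1/11) + (2)·(3/11) + (7)·(3/11) + (9)·(4/11) = 60/11.
The best pure response is II with expected payoff 60/11.

60/11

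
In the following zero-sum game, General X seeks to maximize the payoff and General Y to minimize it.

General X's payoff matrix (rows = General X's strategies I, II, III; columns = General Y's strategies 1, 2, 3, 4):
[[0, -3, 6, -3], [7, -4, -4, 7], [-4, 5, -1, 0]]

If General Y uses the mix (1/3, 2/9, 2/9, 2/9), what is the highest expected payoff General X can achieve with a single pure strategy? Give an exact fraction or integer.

I: (0)·(1/3) + (-3)·(2/9) + (6)·(2/9) + (-3)·(2/9) = 0.
II: (7)·(1/3) + (-4)·(2/9) + (-4)·(2/9) + (7)·(2/9) = 19/9.
III: (-4)·(1/3) + (5)·(2/9) + (-1)·(2/9) + (0)·(2/9) = -4/9.
The best pure response is II with expected payoff 19/9.

19/9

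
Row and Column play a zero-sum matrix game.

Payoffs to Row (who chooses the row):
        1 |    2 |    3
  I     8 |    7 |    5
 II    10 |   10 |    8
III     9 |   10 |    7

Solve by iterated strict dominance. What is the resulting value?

8

Row I is strictly dominated by row II (10>8, 10>7, 8>5); eliminate I.
Column 1 is strictly dominated by 3 for Column (8<10, 7<9); eliminate 1.
Column 2 is strictly dominated by 3 for Column (8<10, 7<10); eliminate 2.
Row III is strictly dominated by row II (8>7); eliminate III.
Only (II, 3) remains, with payoff 8.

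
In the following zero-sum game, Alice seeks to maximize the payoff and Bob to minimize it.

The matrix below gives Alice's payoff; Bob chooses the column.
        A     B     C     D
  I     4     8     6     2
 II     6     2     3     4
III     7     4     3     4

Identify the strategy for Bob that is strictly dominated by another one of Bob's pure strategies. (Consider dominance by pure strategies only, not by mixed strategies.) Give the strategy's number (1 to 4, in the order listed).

Bob prefers columns that give Alice less. Compare A with D: 2 < 4, 4 < 6, 4 < 7.
So D strictly dominates A for Bob; A is strictly dominated.

1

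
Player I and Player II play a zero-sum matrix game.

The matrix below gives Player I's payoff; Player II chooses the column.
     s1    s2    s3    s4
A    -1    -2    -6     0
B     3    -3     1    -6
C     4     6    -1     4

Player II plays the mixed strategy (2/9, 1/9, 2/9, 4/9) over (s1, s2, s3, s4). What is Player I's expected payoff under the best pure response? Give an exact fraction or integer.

28/9

A: (-1)·(2/9) + (-2)·(1/9) + (-6)·(2/9) + (0)·(4/9) = -16/9.
B: (3)·(2/9) + (-3)·(1/9) + (1)·(2/9) + (-6)·(4/9) = -19/9.
C: (4)·(2/9) + (6)·(1/9) + (-1)·(2/9) + (4)·(4/9) = 28/9.
The best pure response is C with expected payoff 28/9.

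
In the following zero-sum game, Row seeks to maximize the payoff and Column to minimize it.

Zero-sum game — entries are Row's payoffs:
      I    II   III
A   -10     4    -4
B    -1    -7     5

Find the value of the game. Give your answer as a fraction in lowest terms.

Column III is strictly dominated by I for Column (it gives Row more in every row).
The remaining 2×2 game on (A, B) × (I, II) has no saddle point. Let Row play A with probability p; indifference gives −10p − (1−p) = 4p − 7(1−p), so p = 3/10.
Similarly Column's optimal q on I is 11/20, and the value is -10·(11/20) + (4)·(9/20) = -37/10.

-37/10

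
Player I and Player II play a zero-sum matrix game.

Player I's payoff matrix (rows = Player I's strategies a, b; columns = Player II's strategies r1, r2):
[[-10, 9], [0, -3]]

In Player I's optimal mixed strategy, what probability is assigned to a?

3/22

Row minima are -10 and -3, so Player I's maximin is -3; column maxima are 0 and 9, so Player II's minimax is 0. These differ, so the equilibrium is in mixed strategies.
Let Player I play a with probability p. Player II is indifferent when −10p = 9p − 3(1−p), giving p = 3/22.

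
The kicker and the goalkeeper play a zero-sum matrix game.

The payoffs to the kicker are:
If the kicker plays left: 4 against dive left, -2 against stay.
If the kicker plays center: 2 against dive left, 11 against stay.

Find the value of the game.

16/5

Row minima are -2 and 2, so the kicker's maximin is 2; column maxima are 4 and 11, so the goalkeeper's minimax is 4. These differ, so the equilibrium is in mixed strategies.
Let the kicker play left with probability p. The goalkeeper is indifferent when 4p + 2(1−p) = −2p + 11(1−p), giving p = 3/5.
Let the goalkeeper play dive left with probability q. The kicker is indifferent when 4q − 2(1−q) = 2q + 11(1−q), giving q = 13/15.
The value is 4·(13/15) + (-2)·(2/15) = 16/5.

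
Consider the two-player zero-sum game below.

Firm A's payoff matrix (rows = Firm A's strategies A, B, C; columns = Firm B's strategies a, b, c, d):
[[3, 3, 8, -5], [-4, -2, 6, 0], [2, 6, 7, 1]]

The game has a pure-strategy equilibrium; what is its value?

Row minima: -5, -4, 1 → Firm A's maximin is 1.
Column maxima: 3, 6, 8, 1 → Firm B's minimax is 1.
They coincide at (C, d), so the value is 1.

1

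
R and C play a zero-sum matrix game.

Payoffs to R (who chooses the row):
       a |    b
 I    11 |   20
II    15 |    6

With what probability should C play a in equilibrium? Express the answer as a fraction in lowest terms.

Row minima are 11 and 6, so R's maximin is 11; column maxima are 15 and 20, so C's minimax is 15. These differ, so the equilibrium is in mixed strategies.
Let C play a with probability q. R is indifferent when 11q + 20(1−q) = 15q + 6(1−q), giving q = 7/9.

7/9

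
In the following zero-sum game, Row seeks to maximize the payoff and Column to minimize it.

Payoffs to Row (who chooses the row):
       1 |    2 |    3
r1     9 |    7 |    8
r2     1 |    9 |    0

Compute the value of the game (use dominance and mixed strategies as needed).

Column 1 is strictly dominated by 3 for Column (it gives Row more in every row).
The remaining 2×2 game on (r1, r2) × (2, 3) has no saddle point. Let Row play r1 with probability p; indifference gives 7p + 9(1−p) = 8p, so p = 9/10.
Similarly Column's optimal q on 2 is 4/5, and the value is 7·(4/5) + (8)·(1/5) = 36/5.

36/5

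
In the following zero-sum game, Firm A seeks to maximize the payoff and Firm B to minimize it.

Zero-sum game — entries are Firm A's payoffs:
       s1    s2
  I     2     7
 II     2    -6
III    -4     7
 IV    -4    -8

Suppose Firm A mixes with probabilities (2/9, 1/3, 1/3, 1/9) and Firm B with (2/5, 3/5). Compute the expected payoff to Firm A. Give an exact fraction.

Against (2/5, 3/5), each row's expected payoff is I: 5; II: -14/5; III: 13/5; IV: -32/5.
Taking the (2/9, 1/3, 1/3, 1/9)-weighted average: (2/9)·(5) + (1/3)·(-14/5) + (1/3)·(13/5) + (1/9)·(-32/5) = 1/3.

1/3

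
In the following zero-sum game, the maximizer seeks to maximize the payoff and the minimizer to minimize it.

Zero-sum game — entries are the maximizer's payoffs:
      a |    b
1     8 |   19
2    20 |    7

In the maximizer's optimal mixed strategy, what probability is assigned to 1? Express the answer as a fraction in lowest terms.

Row minima are 8 and 7, so the maximizer's maximin is 8; column maxima are 20 and 19, so the minimizer's minimax is 19. These differ, so the equilibrium is in mixed strategies.
Let the maximizer play 1 with probability p. The minimizer is indifferent when 8p + 20(1−p) = 19p + 7(1−p), giving p = 13/24.

13/24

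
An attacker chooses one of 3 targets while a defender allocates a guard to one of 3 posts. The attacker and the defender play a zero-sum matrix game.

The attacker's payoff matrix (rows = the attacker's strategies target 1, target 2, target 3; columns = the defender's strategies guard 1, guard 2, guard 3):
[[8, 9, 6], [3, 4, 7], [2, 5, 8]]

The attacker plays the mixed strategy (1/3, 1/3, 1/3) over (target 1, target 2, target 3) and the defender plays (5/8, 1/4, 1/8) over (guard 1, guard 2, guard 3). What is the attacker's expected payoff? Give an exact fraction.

Against (5/8, 1/4, 1/8), each row's expected payoff is target 1: 8; target 2: 15/4; target 3: 7/2.
Taking the (1/3, 1/3, 1/3)-weighted average: (1/3)·(8) + (1/3)·(15/4) + (1/3)·(7/2) = 61/12.

61/12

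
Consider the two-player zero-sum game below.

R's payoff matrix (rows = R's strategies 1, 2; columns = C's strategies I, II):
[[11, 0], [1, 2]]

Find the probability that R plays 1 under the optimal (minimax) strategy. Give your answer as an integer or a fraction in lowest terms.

1/12

Row minima are 0 and 1, so R's maximin is 1; column maxima are 11 and 2, so C's minimax is 2. These differ, so the equilibrium is in mixed strategies.
Let R play 1 with probability p. C is indifferent when 11p + (1−p) = 2(1−p), giving p = 1/12.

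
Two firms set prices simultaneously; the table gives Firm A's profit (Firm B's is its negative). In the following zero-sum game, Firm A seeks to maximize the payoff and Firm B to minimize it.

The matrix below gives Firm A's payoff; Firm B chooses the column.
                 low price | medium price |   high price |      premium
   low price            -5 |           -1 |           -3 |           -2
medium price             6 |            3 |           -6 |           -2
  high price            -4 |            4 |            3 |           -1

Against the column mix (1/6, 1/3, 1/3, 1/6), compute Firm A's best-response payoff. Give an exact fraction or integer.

3/2

low price: (-5)·(1/6) + (-1)·(1/3) + (-3)·(1/3) + (-2)·(1/6) = -5/2.
medium price: (6)·(1/6) + (3)·(1/3) + (-6)·(1/3) + (-2)·(1/6) = -1/3.
high price: (-4)·(1/6) + (4)·(1/3) + (3)·(1/3) + (-1)·(1/6) = 3/2.
The best pure response is high price with expected payoff 3/2.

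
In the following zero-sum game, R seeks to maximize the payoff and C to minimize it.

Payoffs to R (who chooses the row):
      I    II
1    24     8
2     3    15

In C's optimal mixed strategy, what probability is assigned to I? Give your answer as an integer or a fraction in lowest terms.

Row minima are 8 and 3, so R's maximin is 8; column maxima are 24 and 15, so C's minimax is 15. These differ, so the equilibrium is in mixed strategies.
Let C play I with probability q. R is indifferent when 24q + 8(1−q) = 3q + 15(1−q), giving q = 1/4.

1/4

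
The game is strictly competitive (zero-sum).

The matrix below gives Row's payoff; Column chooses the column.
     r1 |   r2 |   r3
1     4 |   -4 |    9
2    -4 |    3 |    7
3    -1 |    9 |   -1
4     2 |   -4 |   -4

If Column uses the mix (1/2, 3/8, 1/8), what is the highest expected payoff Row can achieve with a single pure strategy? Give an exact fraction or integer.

1: (4)·(1/2) + (-4)·(3/8) + (9)·(1/8) = 13/8.
2: (-4)·(1/2) + (3)·(3/8) + (7)·(1/8) = 0.
3: (-1)·(1/2) + (9)·(3/8) + (-1)·(1/8) = 11/4.
4: (2)·(1/2) + (-4)·(3/8) + (-4)·(1/8) = -1.
The best pure response is 3 with expected payoff 11/4.

11/4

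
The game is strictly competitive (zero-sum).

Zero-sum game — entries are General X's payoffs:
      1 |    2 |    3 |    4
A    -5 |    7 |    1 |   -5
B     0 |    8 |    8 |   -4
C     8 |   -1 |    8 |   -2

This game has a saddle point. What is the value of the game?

Row minima: -5, -4, -2 → General X's maximin is -2.
Column maxima: 8, 8, 8, -2 → General Y's minimax is -2.
They coincide at (C, 4), so the value is -2.

-2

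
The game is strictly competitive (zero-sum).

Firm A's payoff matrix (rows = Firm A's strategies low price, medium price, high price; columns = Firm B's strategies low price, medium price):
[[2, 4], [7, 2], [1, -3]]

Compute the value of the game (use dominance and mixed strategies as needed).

24/7

Row high price is strictly dominated by row medium price, so Firm A never plays it.
The remaining 2×2 game on (low price, medium price) × (low price, medium price) has no saddle point. Let Firm A play low price with probability p; indifference gives 2p + 7(1−p) = 4p + 2(1−p), so p = 5/7.
Similarly Firm B's optimal q on low price is 2/7, and the value is 2·(2/7) + (4)·(5/7) = 24/7.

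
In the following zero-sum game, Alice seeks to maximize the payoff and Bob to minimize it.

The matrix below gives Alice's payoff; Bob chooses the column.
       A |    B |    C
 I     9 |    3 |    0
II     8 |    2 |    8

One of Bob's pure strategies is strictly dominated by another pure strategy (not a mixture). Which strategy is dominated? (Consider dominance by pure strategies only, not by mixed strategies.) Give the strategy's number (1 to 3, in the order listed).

1

Bob prefers columns that give Alice less. Compare A with B: 3 < 9, 2 < 8.
So B strictly dominates A for Bob; A is strictly dominated.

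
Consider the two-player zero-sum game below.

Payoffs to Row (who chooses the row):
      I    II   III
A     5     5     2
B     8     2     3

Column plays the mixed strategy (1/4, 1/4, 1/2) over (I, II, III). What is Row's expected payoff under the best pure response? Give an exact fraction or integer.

A: (5)·(1/4) + (5)·(1/4) + (2)·(1/2) = 7/2.
B: (8)·(1/4) + (2)·(1/4) + (3)·(1/2) = 4.
The best pure response is B with expected payoff 4.

4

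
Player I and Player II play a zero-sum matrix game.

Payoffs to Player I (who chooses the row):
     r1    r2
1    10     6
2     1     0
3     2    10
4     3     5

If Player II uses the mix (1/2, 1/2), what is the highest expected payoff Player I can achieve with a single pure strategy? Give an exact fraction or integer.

8

1: (10)·(1/2) + (6)·(1/2) = 8.
2: (1)·(1/2) + (0)·(1/2) = 1/2.
3: (2)·(1/2) + (10)·(1/2) = 6.
4: (3)·(1/2) + (5)·(1/2) = 4.
The best pure response is 1 with expected payoff 8.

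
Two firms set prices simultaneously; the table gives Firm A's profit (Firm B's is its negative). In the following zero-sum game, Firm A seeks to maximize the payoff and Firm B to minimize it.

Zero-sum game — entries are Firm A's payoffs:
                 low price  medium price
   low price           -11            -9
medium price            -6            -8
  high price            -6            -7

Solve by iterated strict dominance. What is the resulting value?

-7

Row low price is strictly dominated by row medium price (-6>-11, -8>-9); eliminate low price.
Column low price is strictly dominated by medium price for Firm B (-8<-6, -7<-6); eliminate low price.
Row medium price is strictly dominated by row high price (-7>-8); eliminate medium price.
Only (high price, medium price) remains, with payoff -7.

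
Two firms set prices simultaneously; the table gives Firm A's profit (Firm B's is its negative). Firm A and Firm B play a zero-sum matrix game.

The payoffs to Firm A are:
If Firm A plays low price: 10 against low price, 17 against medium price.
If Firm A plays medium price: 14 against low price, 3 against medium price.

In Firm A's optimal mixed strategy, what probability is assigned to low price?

Row minima are 10 and 3, so Firm A's maximin is 10; column maxima are 14 and 17, so Firm B's minimax is 14. These differ, so the equilibrium is in mixed strategies.
Let Firm A play low price with probability p. Firm B is indifferent when 10p + 14(1−p) = 17p + 3(1−p), giving p = 11/18.

11/18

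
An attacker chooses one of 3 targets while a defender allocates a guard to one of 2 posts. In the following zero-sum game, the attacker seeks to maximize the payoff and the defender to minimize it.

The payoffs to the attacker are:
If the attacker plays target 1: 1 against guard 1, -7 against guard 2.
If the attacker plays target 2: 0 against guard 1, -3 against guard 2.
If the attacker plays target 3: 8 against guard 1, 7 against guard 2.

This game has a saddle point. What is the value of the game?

7

Row minima: -7, -3, 7 → the attacker's maximin is 7.
Column maxima: 8, 7 → the defender's minimax is 7.
They coincide at (target 3, guard 2), so the value is 7.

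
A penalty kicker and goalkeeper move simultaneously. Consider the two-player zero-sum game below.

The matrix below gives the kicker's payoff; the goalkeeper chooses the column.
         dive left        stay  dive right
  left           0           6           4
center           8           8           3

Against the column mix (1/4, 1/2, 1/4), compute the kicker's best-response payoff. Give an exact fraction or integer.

left: (0)·(1/4) + (6)·(1/2) + (4)·(1/4) = 4.
center: (8)·(1/4) + (8)·(1/2) + (3)·(1/4) = 27/4.
The best pure response is center with expected payoff 27/4.

27/4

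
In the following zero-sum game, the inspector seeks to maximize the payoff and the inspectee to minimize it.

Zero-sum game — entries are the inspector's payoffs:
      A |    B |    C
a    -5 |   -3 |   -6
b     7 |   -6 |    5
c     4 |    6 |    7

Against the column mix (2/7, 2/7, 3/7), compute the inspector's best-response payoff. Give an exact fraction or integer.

a: (-5)·(2/7) + (-3)·(2/7) + (-6)·(3/7) = -34/7.
b: (7)·(2/7) + (-6)·(2/7) + (5)·(3/7) = 17/7.
c: (4)·(2/7) + (6)·(2/7) + (7)·(3/7) = 41/7.
The best pure response is c with expected payoff 41/7.

41/7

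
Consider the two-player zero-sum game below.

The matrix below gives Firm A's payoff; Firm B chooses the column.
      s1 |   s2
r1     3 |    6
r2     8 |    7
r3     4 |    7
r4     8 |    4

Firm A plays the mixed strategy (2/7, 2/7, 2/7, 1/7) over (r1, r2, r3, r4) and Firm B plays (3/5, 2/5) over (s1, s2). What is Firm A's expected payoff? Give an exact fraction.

Against (3/5, 2/5), each row's expected payoff is r1: 21/5; r2: 38/5; r3: 26/5; r4: 32/5.
Taking the (2/7, 2/7, 2/7, 1/7)-weighted average: (2/7)·(21/5) + (2/7)·(38/5) + (2/7)·(26/5) + (1/7)·(32/5) = 202/35.

202/35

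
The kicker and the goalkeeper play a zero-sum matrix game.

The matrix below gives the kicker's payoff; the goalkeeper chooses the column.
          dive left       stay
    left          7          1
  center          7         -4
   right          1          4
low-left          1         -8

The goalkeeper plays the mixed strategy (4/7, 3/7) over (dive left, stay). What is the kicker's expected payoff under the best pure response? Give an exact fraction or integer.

31/7

left: (7)·(4/7) + (1)·(3/7) = 31/7.
center: (7)·(4/7) + (-4)·(3/7) = 16/7.
right: (1)·(4/7) + (4)·(3/7) = 16/7.
low-left: (1)·(4/7) + (-8)·(3/7) = -20/7.
The best pure response is left with expected payoff 31/7.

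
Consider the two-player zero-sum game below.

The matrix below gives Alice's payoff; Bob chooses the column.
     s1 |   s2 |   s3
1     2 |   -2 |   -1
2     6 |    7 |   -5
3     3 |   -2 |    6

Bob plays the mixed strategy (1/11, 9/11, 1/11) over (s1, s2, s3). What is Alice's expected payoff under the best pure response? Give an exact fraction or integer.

1: (2)·(1/11) + (-2)·(9/11) + (-1)·(1/11) = -17/11.
2: (6)·(1/11) + (7)·(9/11) + (-5)·(1/11) = 64/11.
3: (3)·(1/11) + (-2)·(9/11) + (6)·(1/11) = -9/11.
The best pure response is 2 with expected payoff 64/11.

64/11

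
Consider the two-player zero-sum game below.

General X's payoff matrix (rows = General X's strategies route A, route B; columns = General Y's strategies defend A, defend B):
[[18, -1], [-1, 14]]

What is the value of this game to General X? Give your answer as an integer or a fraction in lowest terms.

Row minima are -1 and -1, so General X's maximin is -1; column maxima are 18 and 14, so General Y's minimax is 14. These differ, so the equilibrium is in mixed strategies.
Let General X play route A with probability p. General Y is indifferent when 18p − (1−p) = −p + 14(1−p), giving p = 15/34.
Let General Y play defend A with probability q. General X is indifferent when 18q − (1−q) = −q + 14(1−q), giving q = 15/34.
The value is 18·(15/34) + (-1)·(19/34) = 251/34.

251/34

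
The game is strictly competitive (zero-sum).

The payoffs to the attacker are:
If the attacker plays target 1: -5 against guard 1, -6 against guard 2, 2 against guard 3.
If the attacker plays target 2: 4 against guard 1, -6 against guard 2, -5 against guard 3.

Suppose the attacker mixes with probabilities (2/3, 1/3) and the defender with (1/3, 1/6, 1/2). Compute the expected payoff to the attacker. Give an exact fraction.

Against (1/3, 1/6, 1/2), each row's expected payoff is target 1: -5/3; target 2: -13/6.
Taking the (2/3, 1/3)-weighted average: (2/3)·(-5/3) + (1/3)·(-13/6) = -11/6.

-11/6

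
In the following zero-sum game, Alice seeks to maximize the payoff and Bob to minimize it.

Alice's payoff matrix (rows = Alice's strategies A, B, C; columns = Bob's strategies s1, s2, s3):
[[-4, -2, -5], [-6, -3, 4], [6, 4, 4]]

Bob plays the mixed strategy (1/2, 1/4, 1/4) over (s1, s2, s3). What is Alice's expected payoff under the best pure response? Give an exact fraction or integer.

A: (-4)·(1/2) + (-2)·(1/4) + (-5)·(1/4) = -15/4.
B: (-6)·(1/2) + (-3)·(1/4) + (4)·(1/4) = -11/4.
C: (6)·(1/2) + (4)·(1/4) + (4)·(1/4) = 5.
The best pure response is C with expected payoff 5.

5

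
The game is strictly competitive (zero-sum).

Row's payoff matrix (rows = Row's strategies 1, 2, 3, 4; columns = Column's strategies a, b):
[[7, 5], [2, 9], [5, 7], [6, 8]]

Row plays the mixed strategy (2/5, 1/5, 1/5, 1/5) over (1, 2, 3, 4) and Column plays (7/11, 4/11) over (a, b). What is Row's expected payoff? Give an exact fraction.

Against (7/11, 4/11), each row's expected payoff is 1: 69/11; 2: 50/11; 3: 63/11; 4: 74/11.
Taking the (2/5, 1/5, 1/5, 1/5)-weighted average: (2/5)·(69/11) + (1/5)·(50/11) + (1/5)·(63/11) + (1/5)·(74/11) = 65/11.

65/11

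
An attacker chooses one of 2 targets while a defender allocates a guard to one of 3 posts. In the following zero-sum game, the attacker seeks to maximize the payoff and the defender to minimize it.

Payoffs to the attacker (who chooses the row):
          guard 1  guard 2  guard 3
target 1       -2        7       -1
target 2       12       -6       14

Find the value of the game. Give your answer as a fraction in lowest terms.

8/3

Column guard 3 is strictly dominated by guard 1 for the defender (it gives the attacker more in every row).
The remaining 2×2 game on (target 1, target 2) × (guard 1, guard 2) has no saddle point. Let the attacker play target 1 with probability p; indifference gives −2p + 12(1−p) = 7p − 6(1−p), so p = 2/3.
Similarly the defender's optimal q on guard 1 is 13/27, and the value is -2·(13/27) + (7)·(14/27) = 8/3.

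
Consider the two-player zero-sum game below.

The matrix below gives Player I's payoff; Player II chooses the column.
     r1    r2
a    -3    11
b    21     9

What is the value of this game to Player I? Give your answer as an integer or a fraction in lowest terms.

129/13

Row minima are -3 and 9, so Player I's maximin is 9; column maxima are 21 and 11, so Player II's minimax is 11. These differ, so the equilibrium is in mixed strategies.
Let Player I play a with probability p. Player II is indifferent when −3p + 21(1−p) = 11p + 9(1−p), giving p = 6/13.
Let Player II play r1 with probability q. Player I is indifferent when −3q + 11(1−q) = 21q + 9(1−q), giving q = 1/13.
The value is -3·(1/13) + (11)·(12/13) = 129/13.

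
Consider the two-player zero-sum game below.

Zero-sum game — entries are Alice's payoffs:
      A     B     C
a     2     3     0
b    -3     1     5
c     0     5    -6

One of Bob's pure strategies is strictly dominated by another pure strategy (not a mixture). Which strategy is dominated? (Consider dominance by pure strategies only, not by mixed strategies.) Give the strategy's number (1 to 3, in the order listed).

Bob prefers columns that give Alice less. Compare B with A: 2 < 3, -3 < 1, 0 < 5.
So A strictly dominates B for Bob; B is strictly dominated.

2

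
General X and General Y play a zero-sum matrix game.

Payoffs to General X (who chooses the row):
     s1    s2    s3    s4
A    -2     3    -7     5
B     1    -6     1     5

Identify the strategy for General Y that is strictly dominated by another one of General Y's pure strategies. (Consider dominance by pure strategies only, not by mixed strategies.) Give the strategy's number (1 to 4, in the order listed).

General Y prefers columns that give General X less. Compare s4 with s1: -2 < 5, 1 < 5.
So s1 strictly dominates s4 for General Y; s4 is strictly dominated.

4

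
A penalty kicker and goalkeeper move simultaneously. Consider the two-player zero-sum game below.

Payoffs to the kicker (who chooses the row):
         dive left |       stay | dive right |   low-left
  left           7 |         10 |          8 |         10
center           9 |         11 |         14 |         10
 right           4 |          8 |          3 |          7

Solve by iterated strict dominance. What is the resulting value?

Column stay is strictly dominated by dive left for the goalkeeper (7<10, 9<11, 4<8); eliminate stay.
Column low-left is strictly dominated by dive left for the goalkeeper (7<10, 9<10, 4<7); eliminate low-left.
Row left is strictly dominated by row center (9>7, 14>8); eliminate left.
Row right is strictly dominated by row center (9>4, 14>3); eliminate right.
Column dive right is strictly dominated by dive left for the goalkeeper (9<14); eliminate dive right.
Only (center, dive left) remains, with payoff 9.

9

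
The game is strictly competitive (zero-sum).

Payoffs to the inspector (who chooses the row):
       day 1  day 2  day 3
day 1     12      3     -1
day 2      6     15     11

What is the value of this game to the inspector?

Column day 2 is strictly dominated by day 3 for the inspectee (it gives the inspector more in every row).
The remaining 2×2 game on (day 1, day 2) × (day 1, day 3) has no saddle point. Let the inspector play day 1 with probability p; indifference gives 12p + 6(1−p) = −p + 11(1−p), so p = 5/18.
Similarly the inspectee's optimal q on day 1 is 2/3, and the value is 12·(2/3) + (-1)·(1/3) = 23/3.

23/3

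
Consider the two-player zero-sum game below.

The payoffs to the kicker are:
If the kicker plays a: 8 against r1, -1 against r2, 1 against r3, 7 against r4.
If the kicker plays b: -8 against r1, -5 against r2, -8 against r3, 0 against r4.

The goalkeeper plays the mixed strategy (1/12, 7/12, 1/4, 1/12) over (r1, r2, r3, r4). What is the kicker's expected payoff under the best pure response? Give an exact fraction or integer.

a: (8)·(1/12) + (-1)·(7/12) + (1)·(1/4) + (7)·(1/12) = 11/12.
b: (-8)·(1/12) + (-5)·(7/12) + (-8)·(1/4) + (0)·(1/12) = -67/12.
The best pure response is a with expected payoff 11/12.

11/12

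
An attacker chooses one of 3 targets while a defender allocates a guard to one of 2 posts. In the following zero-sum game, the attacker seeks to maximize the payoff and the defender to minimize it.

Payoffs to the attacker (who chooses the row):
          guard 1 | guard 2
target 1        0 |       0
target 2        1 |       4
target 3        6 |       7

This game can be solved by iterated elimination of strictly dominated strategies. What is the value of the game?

6

Row target 1 is strictly dominated by row target 2 (1>0, 4>0); eliminate target 1.
Row target 2 is strictly dominated by row target 3 (6>1, 7>4); eliminate target 2.
Column guard 2 is strictly dominated by guard 1 for the defender (6<7); eliminate guard 2.
Only (target 3, guard 1) remains, with payoff 6.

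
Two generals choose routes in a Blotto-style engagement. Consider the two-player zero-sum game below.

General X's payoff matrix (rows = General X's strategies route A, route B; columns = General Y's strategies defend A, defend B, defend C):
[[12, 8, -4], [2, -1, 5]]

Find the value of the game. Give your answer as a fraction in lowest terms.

2

Column defend A is strictly dominated by defend B for General Y (it gives General X more in every row).
The remaining 2×2 game on (route A, route B) × (defend B, defend C) has no saddle point. Let General X play route A with probability p; indifference gives 8p − (1−p) = −4p + 5(1−p), so p = 1/3.
Similarly General Y's optimal q on defend B is 1/2, and the value is 8·(1/2) + (-4)·(1/2) = 2.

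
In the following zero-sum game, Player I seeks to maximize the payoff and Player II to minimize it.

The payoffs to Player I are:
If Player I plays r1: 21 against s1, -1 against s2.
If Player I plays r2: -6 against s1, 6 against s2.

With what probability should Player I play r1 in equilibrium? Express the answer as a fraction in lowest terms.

6/17

Row minima are -1 and -6, so Player I's maximin is -1; column maxima are 21 and 6, so Player II's minimax is 6. These differ, so the equilibrium is in mixed strategies.
Let Player I play r1 with probability p. Player II is indifferent when 21p − 6(1−p) = −p + 6(1−p), giving p = 6/17.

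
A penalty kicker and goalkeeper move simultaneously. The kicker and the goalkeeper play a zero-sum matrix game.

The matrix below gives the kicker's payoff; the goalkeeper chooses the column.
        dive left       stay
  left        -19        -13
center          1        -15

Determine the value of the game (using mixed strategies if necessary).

-149/11

Row minima are -19 and -15, so the kicker's maximin is -15; column maxima are 1 and -13, so the goalkeeper's minimax is -13. These differ, so the equilibrium is in mixed strategies.
Let the kicker play left with probability p. The goalkeeper is indifferent when −19p + (1−p) = −13p − 15(1−p), giving p = 8/11.
Let the goalkeeper play dive left with probability q. The kicker is indifferent when −19q − 13(1−q) = q − 15(1−q), giving q = 1/11.
The value is -19·(1/11) + (-13)·(10/11) = -149/11.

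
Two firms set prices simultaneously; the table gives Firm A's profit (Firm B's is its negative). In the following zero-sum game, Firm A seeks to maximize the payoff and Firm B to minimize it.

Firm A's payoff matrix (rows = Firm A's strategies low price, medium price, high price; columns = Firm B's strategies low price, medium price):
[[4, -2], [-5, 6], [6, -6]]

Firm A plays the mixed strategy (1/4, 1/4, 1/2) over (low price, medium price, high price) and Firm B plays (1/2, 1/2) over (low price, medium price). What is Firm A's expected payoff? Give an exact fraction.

Against (1/2, 1/2), each row's expected payoff is low price: 1; medium price: 1/2; high price: 0.
Taking the (1/4, 1/4, 1/2)-weighted average: (1/4)·(1) + (1/4)·(1/2) + (1/2)·(0) = 3/8.

3/8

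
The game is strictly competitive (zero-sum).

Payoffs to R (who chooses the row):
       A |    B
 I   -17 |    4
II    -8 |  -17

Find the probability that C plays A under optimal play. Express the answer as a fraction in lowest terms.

Row minima are -17 and -17, so R's maximin is -17; column maxima are -8 and 4, so C's minimax is -8. These differ, so the equilibrium is in mixed strategies.
Let C play A with probability q. R is indifferent when −17q + 4(1−q) = −8q − 17(1−q), giving q = 7/10.

7/10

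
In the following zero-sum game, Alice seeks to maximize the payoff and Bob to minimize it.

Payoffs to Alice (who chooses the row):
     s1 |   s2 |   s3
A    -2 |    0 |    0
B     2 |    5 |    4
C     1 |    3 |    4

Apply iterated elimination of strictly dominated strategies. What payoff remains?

Column s3 is strictly dominated by s1 for Bob (-2<0, 2<4, 1<4); eliminate s3.
Row A is strictly dominated by row B (2>-2, 5>0); eliminate A.
Row C is strictly dominated by row B (2>1, 5>3); eliminate C.
Column s2 is strictly dominated by s1 for Bob (2<5); eliminate s2.
Only (B, s1) remains, with payoff 2.

2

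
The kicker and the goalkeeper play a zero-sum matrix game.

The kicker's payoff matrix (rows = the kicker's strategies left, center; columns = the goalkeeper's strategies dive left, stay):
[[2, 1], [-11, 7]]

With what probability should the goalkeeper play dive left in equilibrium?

6/19

Row minima are 1 and -11, so the kicker's maximin is 1; column maxima are 2 and 7, so the goalkeeper's minimax is 2. These differ, so the equilibrium is in mixed strategies.
Let the goalkeeper play dive left with probability q. The kicker is indifferent when 2q + (1−q) = −11q + 7(1−q), giving q = 6/19.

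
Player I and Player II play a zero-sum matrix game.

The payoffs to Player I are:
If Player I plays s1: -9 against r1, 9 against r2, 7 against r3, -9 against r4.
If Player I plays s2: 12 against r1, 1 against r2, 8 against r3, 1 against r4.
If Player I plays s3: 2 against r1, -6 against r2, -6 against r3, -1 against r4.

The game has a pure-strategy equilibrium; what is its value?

Row minima: -9, 1, -6 → Player I's maximin is 1.
Column maxima: 12, 9, 8, 1 → Player II's minimax is 1.
They coincide at (s2, r4), so the value is 1.

1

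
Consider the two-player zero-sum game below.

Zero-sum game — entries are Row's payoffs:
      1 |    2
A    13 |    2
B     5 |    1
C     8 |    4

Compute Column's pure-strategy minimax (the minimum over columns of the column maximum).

4

The worst case (largest entry) in each column is 1: 13, 2: 4.
The best (smallest) of these is 4.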